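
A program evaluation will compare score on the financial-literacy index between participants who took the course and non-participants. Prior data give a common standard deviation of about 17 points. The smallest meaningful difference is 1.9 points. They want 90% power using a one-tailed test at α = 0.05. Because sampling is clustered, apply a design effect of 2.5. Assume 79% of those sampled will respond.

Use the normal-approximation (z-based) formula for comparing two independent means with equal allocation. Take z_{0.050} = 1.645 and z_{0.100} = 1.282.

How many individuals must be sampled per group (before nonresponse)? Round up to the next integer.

n = 4341 per group

n = (z_α + z_β)² · (σ₁² + σ₂²) / δ²
  = (1.645 + 1.282)² · (2·17² = 578) / 1.9²
  = 8.5673 · 578 / 3.61
  = 1371.72
Design effect: 2.5 × 1371.72 = 3429.30.
Adjust for 79% response: 3429.30 / 0.79 = 4340.89.
Round up → n = 4341 per group.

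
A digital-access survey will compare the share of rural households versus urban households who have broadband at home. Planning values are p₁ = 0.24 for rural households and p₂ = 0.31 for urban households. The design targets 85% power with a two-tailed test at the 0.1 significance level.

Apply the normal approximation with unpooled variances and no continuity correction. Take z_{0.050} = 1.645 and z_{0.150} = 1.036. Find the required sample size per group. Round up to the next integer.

n = (z_{α/2} + z_β)² · [p₁(1−p₁) + p₂(1−p₂)] / (p₁ − p₂)²
  = (1.645 + 1.036)² · (0.24·0.76 + 0.31·0.69) / (-0.07)²
  = (2.681)² · (0.1824 + 0.2139) / 0.0049
  = 7.1878 · 0.3963 / 0.0049
  = 581.33
Round up → n = 582 per group.

n = 582 per group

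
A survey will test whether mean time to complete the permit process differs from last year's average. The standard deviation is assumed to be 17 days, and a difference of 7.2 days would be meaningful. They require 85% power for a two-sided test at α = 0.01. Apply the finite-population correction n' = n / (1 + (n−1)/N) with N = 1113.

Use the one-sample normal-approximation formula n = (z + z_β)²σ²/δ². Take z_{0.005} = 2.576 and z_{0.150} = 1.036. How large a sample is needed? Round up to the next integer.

n = (z_{α/2} + z_β)² · σ² / δ²
  = (2.576 + 1.036)² · 17² / 7.2²
  = 13.0465 · 289 / 51.84
  = 72.73
Finite-population correction (N = 1113): 72.73 / (1 + (72.73 − 1)/1113) = 68.33.
Round up → n = 69.

n = 69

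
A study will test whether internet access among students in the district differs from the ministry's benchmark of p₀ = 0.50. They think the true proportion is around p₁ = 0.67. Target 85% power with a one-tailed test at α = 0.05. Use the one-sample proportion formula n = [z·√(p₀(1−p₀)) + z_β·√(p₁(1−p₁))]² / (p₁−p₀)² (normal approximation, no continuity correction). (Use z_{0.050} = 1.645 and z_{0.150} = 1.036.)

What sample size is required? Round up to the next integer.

n = 60

n = [z_α·√(p₀q₀) + z_β·√(p₁q₁)]² / (p₁ − p₀)²
  = [1.645·√(0.50·0.50) + 1.036·√(0.67·0.33)]² / (0.17)²
  = [1.645·0.5000 + 1.036·0.4702]² / 0.0289
  = [1.3096]² / 0.0289
  = 59.35
Round up → n = 60.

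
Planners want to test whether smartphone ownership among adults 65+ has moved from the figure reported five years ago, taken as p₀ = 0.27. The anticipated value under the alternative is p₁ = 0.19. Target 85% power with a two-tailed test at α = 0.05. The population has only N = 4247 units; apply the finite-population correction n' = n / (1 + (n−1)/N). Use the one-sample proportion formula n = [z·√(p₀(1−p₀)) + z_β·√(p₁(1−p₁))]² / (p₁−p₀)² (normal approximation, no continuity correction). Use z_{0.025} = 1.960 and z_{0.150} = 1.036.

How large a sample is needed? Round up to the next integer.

n = [z_{α/2}·√(p₀q₀) + z_β·√(p₁q₁)]² / (p₁ − p₀)²
  = [1.960·√(0.27·0.73) + 1.036·√(0.19·0.81)]² / (-0.08)²
  = [1.960·0.4440 + 1.036·0.3923]² / 0.0064
  = [1.2766]² / 0.0064
  = 254.64
Finite-population correction (N = 4247): 254.64 / (1 + (254.64 − 1)/4247) = 240.29.
Round up → n = 241.

n = 241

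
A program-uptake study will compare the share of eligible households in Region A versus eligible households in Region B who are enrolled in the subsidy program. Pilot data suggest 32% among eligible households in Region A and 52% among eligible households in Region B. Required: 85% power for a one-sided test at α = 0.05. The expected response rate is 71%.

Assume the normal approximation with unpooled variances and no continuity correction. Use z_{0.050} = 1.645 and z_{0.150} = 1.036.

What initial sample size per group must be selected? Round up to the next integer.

n = 119 per group

n = (z_α + z_β)² · [p₁(1−p₁) + p₂(1−p₂)] / (p₁ − p₂)²
  = (1.645 + 1.036)² · (0.32·0.68 + 0.52·0.48) / (-0.20)²
  = (2.681)² · (0.2176 + 0.2496) / 0.0400
  = 7.1878 · 0.4672 / 0.0400
  = 83.95
Adjust for 71% response: 83.95 / 0.71 = 118.24.
Round up → n = 119 per group.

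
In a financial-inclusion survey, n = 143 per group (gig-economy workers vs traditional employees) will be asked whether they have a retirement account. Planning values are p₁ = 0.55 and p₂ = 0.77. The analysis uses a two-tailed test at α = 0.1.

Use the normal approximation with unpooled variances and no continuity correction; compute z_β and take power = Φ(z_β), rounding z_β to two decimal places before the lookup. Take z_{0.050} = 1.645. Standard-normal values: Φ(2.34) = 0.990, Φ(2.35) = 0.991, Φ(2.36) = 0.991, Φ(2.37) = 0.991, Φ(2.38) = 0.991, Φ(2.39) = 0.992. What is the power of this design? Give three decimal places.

Power ≈ 0.992

z_β = |p₁−p₂|·√(n/[p₁q₁+p₂q₂]) − z_{α/2}
    = 0.22 · √(143/0.4246) − 1.645
    = 0.22 · 18.3518 − 1.645
    = 4.0374 − 1.645 = 2.3924 → 2.39
Power = Φ(2.39) = 0.992.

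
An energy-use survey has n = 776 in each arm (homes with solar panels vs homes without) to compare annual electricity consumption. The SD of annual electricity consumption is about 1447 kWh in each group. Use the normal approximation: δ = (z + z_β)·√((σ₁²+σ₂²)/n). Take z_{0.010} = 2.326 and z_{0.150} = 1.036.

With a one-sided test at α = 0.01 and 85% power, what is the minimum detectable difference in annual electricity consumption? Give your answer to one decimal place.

Minimum detectable difference ≈ 247.0 kWh

δ = (z_α + z_β) · √((σ₁²+σ₂²)/n)
  = (2.326 + 1.036) · √(4187618/776)
  = 3.362 · √5396.4
  = 3.362 · 73.4603
  = 246.9735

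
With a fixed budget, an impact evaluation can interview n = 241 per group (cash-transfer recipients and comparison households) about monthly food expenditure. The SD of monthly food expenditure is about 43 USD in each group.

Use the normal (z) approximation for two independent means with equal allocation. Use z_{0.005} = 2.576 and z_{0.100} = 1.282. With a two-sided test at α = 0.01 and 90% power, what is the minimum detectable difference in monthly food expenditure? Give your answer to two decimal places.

Minimum detectable difference ≈ 15.11 USD

δ = (z_{α/2} + z_β) · √((σ₁²+σ₂²)/n)
  = (2.576 + 1.282) · √(3698/241)
  = 3.858 · √15.3444
  = 3.858 · 3.9172
  = 15.1125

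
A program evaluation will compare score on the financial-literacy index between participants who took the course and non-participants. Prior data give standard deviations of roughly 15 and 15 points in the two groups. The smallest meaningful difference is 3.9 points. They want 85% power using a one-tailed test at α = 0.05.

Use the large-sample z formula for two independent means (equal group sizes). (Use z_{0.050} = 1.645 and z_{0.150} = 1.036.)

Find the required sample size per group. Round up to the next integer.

n = 213 per group

n = (z_α + z_β)² · (σ₁² + σ₂²) / δ²
  = (1.645 + 1.036)² · (15² + 15² = 450) / 3.9²
  = 7.1878 · 450 / 15.21
  = 212.66
Round up → n = 213 per group.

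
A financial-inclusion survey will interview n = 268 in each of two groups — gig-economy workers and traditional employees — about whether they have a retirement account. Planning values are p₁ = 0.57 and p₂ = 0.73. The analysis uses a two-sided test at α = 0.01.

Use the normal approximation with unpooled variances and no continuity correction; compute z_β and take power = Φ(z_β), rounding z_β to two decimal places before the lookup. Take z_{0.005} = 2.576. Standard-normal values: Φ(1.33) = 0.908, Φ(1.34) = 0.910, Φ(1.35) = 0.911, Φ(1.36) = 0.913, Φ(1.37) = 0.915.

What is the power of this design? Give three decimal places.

z_β = |p₁−p₂|·√(n/[p₁q₁+p₂q₂]) − z_{α/2}
    = 0.16 · √(268/0.4422) − 2.576
    = 0.16 · 24.6183 − 2.576
    = 3.9389 − 2.576 = 1.3629 → 1.36
Power = Φ(1.36) = 0.913.

Power ≈ 0.913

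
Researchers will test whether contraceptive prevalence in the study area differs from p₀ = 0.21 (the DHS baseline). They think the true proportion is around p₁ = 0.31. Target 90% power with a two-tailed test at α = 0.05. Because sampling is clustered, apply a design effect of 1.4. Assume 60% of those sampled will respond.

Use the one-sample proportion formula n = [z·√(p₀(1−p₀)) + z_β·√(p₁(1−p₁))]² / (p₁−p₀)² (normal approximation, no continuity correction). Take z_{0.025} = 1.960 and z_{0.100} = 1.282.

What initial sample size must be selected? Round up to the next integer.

n = [z_{α/2}·√(p₀q₀) + z_β·√(p₁q₁)]² / (p₁ − p₀)²
  = [1.960·√(0.21·0.79) + 1.282·√(0.31·0.69)]² / (0.10)²
  = [1.960·0.4073 + 1.282·0.4625]² / 0.0100
  = [1.3912]² / 0.0100
  = 193.56
Design effect: 1.4 × 193.56 = 270.98.
Adjust for 60% response: 270.98 / 0.60 = 451.63.
Round up → n = 452.

n = 452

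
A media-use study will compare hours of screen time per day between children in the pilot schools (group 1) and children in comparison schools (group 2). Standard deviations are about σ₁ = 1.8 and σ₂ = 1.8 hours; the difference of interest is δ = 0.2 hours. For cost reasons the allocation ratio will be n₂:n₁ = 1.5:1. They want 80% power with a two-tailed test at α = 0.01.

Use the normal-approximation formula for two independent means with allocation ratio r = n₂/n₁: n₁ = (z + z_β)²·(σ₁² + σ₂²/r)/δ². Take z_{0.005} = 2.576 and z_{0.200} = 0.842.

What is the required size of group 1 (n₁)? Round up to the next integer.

n₁ = (z_{α/2} + z_β)² · (σ₁² + σ₂²/r) / δ²
   = (2.576 + 0.842)² · (1.8² + 1.8²/1.5) / 0.2²
   = 11.6827 · (3.24 + 2.16) / 0.04
   = 11.6827 · 5.4 / 0.04
   = 1577.17
Round up → n₁ = 1578; n₂ = r·n₁ = 1.5 × 1578 = 2367.

n₁ = 1578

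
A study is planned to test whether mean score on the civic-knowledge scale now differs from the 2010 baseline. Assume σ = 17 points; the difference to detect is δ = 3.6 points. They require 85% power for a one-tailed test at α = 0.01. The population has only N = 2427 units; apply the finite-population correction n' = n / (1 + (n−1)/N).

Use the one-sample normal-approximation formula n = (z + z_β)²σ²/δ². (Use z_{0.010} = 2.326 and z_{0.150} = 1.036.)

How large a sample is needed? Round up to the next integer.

n = 229

n = (z_α + z_β)² · σ² / δ²
  = (2.326 + 1.036)² · 17² / 3.6²
  = 11.3030 · 289 / 12.96
  = 252.05
Finite-population correction (N = 2427): 252.05 / (1 + (252.05 − 1)/2427) = 228.42.
Round up → n = 229.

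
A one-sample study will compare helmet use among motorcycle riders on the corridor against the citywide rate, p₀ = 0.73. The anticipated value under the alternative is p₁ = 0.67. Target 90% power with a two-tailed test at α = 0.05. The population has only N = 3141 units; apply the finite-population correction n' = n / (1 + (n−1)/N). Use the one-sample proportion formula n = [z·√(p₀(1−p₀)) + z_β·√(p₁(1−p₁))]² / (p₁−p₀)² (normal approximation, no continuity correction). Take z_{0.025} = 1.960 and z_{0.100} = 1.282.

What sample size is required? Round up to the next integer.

n = [z_{α/2}·√(p₀q₀) + z_β·√(p₁q₁)]² / (p₁ − p₀)²
  = [1.960·√(0.73·0.27) + 1.282·√(0.67·0.33)]² / (-0.06)²
  = [1.960·0.4440 + 1.282·0.4702]² / 0.0036
  = [1.4730]² / 0.0036
  = 602.68
Finite-population correction (N = 3141): 602.68 / (1 + (602.68 − 1)/3141) = 505.79.
Round up → n = 506.

n = 506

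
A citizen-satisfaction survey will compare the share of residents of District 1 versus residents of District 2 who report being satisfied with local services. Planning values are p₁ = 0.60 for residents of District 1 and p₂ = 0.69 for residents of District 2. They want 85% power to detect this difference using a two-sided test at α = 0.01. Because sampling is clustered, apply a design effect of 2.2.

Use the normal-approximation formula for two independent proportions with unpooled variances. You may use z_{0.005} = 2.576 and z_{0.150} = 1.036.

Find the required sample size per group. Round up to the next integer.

n = 1609 per group

n = (z_{α/2} + z_β)² · [p₁(1−p₁) + p₂(1−p₂)] / (p₁ − p₂)²
  = (2.576 + 1.036)² · (0.60·0.40 + 0.69·0.31) / (-0.09)²
  = (3.612)² · (0.2400 + 0.2139) / 0.0081
  = 13.0465 · 0.4539 / 0.0081
  = 731.09
Design effect: 2.2 × 731.09 = 1608.40.
Round up → n = 1609 per group.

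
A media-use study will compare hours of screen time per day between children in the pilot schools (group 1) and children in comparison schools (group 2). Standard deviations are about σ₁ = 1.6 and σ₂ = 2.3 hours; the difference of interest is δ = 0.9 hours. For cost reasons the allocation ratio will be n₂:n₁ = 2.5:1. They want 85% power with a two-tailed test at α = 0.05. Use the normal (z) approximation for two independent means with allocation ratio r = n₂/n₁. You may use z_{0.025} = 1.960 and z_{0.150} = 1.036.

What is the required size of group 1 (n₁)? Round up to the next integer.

n₁ = 52

n₁ = (z_{α/2} + z_β)² · (σ₁² + σ₂²/r) / δ²
   = (1.960 + 1.036)² · (1.6² + 2.3²/2.5) / 0.9²
   = 8.9760 · (2.56 + 2.116) / 0.81
   = 8.9760 · 4.676 / 0.81
   = 51.82
Round up → n₁ = 52; n₂ = r·n₁ = 2.5 × 52 = 130.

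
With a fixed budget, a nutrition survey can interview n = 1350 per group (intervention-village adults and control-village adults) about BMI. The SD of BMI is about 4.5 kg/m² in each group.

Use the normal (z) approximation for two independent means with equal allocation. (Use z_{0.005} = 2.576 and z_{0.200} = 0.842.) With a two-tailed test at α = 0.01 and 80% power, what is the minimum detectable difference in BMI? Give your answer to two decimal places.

δ = (z_{α/2} + z_β) · √((σ₁²+σ₂²)/n)
  = (2.576 + 0.842) · √(40.5/1350)
  = 3.418 · √0.03
  = 3.418 · 0.1732
  = 0.5920

Minimum detectable difference ≈ 0.59 kg/m²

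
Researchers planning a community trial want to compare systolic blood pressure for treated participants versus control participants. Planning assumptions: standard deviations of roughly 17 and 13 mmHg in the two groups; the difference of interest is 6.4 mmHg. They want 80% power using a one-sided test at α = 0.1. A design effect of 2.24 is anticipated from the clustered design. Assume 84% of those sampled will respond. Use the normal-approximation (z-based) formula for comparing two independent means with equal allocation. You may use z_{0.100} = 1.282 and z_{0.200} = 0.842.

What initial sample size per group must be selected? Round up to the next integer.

n = (z_α + z_β)² · (σ₁² + σ₂²) / δ²
  = (1.282 + 0.842)² · (17² + 13² = 458) / 6.4²
  = 4.5114 · 458 / 40.96
  = 50.44
Design effect: 2.24 × 50.44 = 113.00.
Adjust for 84% response: 113.00 / 0.84 = 134.52.
Round up → n = 135 per group.

n = 135 per group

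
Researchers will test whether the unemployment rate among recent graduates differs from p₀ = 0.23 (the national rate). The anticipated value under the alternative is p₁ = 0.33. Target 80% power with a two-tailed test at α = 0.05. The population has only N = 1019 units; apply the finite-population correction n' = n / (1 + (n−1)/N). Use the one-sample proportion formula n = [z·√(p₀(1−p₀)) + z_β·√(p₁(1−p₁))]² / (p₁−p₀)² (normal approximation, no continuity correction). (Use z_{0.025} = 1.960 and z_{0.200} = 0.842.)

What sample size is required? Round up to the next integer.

n = 131

n = [z_{α/2}·√(p₀q₀) + z_β·√(p₁q₁)]² / (p₁ − p₀)²
  = [1.960·√(0.23·0.77) + 0.842·√(0.33·0.67)]² / (0.10)²
  = [1.960·0.4208 + 0.842·0.4702]² / 0.0100
  = [1.2208]² / 0.0100
  = 149.02
Finite-population correction (N = 1019): 149.02 / (1 + (149.02 − 1)/1019) = 130.12.
Round up → n = 131.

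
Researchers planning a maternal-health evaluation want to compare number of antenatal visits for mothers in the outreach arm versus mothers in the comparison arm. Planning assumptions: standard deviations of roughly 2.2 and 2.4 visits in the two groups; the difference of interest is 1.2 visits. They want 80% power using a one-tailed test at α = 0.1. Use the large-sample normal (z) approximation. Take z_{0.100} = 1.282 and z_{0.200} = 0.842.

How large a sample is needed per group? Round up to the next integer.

n = 34 per group

n = (z_α + z_β)² · (σ₁² + σ₂²) / δ²
  = (1.282 + 0.842)² · (2.2² + 2.4² = 10.6) / 1.2²
  = 4.5114 · 10.6 / 1.44
  = 33.21
Round up → n = 34 per group.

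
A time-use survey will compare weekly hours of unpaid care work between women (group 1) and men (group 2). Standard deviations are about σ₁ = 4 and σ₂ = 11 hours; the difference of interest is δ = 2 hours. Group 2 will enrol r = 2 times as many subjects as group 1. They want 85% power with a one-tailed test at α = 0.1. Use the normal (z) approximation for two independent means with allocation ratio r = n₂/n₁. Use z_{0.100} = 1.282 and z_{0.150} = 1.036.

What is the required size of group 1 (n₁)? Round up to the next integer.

n₁ = (z_α + z_β)² · (σ₁² + σ₂²/r) / δ²
   = (1.282 + 1.036)² · (4² + 11²/2) / 2²
   = 5.3731 · (16 + 60.5) / 4
   = 5.3731 · 76.5 / 4
   = 102.76
Round up → n₁ = 103; n₂ = r·n₁ = 2 × 103 = 206.

n₁ = 103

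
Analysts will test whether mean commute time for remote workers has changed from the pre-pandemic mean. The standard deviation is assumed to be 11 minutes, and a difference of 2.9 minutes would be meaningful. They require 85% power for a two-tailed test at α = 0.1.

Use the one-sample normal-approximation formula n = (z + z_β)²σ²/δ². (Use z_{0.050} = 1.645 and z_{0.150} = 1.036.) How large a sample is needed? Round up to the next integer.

n = 104

n = (z_{α/2} + z_β)² · σ² / δ²
  = (1.645 + 1.036)² · 11² / 2.9²
  = 7.1878 · 121 / 8.41
  = 103.41
Round up → n = 104.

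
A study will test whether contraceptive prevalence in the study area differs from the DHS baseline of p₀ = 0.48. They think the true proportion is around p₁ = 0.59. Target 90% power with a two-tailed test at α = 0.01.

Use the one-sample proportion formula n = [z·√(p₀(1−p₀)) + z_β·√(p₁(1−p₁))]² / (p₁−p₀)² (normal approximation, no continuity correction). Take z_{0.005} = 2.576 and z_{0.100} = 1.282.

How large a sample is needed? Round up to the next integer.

n = [z_{α/2}·√(p₀q₀) + z_β·√(p₁q₁)]² / (p₁ − p₀)²
  = [2.576·√(0.48·0.52) + 1.282·√(0.59·0.41)]² / (0.11)²
  = [2.576·0.4996 + 1.282·0.4918]² / 0.0121
  = [1.9175]² / 0.0121
  = 303.87
Round up → n = 304.

n = 304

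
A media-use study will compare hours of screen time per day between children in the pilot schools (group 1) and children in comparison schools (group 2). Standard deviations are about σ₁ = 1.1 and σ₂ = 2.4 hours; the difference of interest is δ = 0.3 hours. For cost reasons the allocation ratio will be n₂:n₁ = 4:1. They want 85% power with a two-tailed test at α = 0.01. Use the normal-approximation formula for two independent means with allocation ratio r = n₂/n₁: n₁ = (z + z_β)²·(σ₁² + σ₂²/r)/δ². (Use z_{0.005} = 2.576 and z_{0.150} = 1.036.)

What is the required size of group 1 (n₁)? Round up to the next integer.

n₁ = 385

n₁ = (z_{α/2} + z_β)² · (σ₁² + σ₂²/r) / δ²
   = (2.576 + 1.036)² · (1.1² + 2.4²/4) / 0.3²
   = 13.0465 · (1.21 + 1.44) / 0.09
   = 13.0465 · 2.65 / 0.09
   = 384.15
Round up → n₁ = 385; n₂ = r·n₁ = 4 × 385 = 1540.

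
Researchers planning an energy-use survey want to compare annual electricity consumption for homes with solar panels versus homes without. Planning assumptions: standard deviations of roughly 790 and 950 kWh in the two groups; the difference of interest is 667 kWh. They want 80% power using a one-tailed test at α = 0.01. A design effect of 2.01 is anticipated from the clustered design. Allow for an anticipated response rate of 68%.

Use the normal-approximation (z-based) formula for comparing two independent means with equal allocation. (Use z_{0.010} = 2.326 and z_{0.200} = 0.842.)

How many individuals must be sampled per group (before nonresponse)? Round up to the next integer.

n = 102 per group

n = (z_α + z_β)² · (σ₁² + σ₂²) / δ²
  = (2.326 + 0.842)² · (790² + 950² = 1526600) / 667²
  = 10.0362 · 1526600 / 444889
  = 34.44
Design effect: 2.01 × 34.44 = 69.22.
Adjust for 68% response: 69.22 / 0.68 = 101.80.
Round up → n = 102 per group.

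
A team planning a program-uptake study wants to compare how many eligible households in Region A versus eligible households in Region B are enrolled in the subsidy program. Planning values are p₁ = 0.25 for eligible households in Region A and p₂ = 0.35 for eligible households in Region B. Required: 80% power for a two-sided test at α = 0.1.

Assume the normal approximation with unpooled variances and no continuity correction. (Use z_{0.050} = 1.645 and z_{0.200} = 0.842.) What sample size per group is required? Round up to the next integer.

n = 257 per group

n = (z_{α/2} + z_β)² · [p₁(1−p₁) + p₂(1−p₂)] / (p₁ − p₂)²
  = (1.645 + 0.842)² · (0.25·0.75 + 0.35·0.65) / (-0.10)²
  = (2.487)² · (0.1875 + 0.2275) / 0.0100
  = 6.1852 · 0.4150 / 0.0100
  = 256.68
Round up → n = 257 per group.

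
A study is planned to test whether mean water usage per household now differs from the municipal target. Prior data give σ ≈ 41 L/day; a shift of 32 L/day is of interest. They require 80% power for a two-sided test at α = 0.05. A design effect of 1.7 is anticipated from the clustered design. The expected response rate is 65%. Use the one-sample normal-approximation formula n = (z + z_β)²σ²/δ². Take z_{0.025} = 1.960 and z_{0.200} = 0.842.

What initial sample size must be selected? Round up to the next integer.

n = (z_{α/2} + z_β)² · σ² / δ²
  = (1.960 + 0.842)² · 41² / 32²
  = 7.8512 · 1681 / 1024
  = 12.89
Design effect: 1.7 × 12.89 = 21.91.
Adjust for 65% response: 21.91 / 0.65 = 33.71.
Round up → n = 34.

n = 34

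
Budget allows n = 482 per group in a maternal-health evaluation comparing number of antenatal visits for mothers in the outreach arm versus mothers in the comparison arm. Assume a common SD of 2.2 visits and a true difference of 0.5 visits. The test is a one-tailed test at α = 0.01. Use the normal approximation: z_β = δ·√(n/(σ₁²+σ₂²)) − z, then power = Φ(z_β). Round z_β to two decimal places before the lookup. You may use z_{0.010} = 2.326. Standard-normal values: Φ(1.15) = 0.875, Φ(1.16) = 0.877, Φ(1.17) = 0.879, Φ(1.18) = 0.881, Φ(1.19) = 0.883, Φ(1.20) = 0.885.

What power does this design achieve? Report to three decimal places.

z_β = δ·√(n/(σ₁²+σ₂²)) − z_α
    = 0.5 · √(482/9.68) − 2.326
    = 0.5 · 7.05644 − 2.326
    = 3.5282 − 2.326 = 1.2022 → 1.20
Power = Φ(1.20) = 0.885.

Power ≈ 0.885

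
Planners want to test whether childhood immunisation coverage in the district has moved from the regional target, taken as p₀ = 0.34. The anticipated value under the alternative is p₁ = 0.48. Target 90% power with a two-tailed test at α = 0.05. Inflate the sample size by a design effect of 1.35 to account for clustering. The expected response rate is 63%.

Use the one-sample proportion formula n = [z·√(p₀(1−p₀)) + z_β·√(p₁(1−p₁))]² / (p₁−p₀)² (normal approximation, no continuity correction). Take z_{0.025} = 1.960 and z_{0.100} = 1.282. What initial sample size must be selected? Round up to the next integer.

n = 270

n = [z_{α/2}·√(p₀q₀) + z_β·√(p₁q₁)]² / (p₁ − p₀)²
  = [1.960·√(0.34·0.66) + 1.282·√(0.48·0.52)]² / (0.14)²
  = [1.960·0.4737 + 1.282·0.4996]² / 0.0196
  = [1.5690]² / 0.0196
  = 125.59
Design effect: 1.35 × 125.59 = 169.55.
Adjust for 63% response: 169.55 / 0.63 = 269.13.
Round up → n = 270.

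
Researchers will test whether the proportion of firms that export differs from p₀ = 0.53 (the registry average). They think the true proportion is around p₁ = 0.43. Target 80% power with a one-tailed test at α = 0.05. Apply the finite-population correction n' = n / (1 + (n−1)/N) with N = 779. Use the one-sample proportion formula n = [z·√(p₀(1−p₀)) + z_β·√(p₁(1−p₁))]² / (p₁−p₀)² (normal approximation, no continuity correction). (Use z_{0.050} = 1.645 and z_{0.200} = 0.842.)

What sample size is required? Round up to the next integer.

n = 129

n = [z_α·√(p₀q₀) + z_β·√(p₁q₁)]² / (p₁ − p₀)²
  = [1.645·√(0.53·0.47) + 0.842·√(0.43·0.57)]² / (-0.10)²
  = [1.645·0.4991 + 0.842·0.4951]² / 0.0100
  = [1.2379]² / 0.0100
  = 153.23
Finite-population correction (N = 779): 153.23 / (1 + (153.23 − 1)/779) = 128.18.
Round up → n = 129.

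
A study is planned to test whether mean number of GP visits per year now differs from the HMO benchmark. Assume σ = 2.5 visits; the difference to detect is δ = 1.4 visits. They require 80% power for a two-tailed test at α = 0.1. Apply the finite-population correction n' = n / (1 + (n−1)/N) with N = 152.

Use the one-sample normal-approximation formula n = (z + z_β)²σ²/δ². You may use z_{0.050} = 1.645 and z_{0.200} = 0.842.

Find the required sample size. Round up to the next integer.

n = (z_{α/2} + z_β)² · σ² / δ²
  = (1.645 + 0.842)² · 2.5² / 1.4²
  = 6.1852 · 6.25 / 1.96
  = 19.72
Finite-population correction (N = 152): 19.72 / (1 + (19.72 − 1)/152) = 17.56.
Round up → n = 18.

n = 18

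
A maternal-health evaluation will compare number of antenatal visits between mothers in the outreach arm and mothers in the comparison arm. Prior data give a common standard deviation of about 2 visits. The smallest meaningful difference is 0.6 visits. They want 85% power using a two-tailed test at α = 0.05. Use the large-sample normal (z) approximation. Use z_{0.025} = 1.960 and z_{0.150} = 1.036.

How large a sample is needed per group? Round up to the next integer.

n = (z_{α/2} + z_β)² · (σ₁² + σ₂²) / δ²
  = (1.960 + 1.036)² · (2·2² = 8) / 0.6²
  = 8.9760 · 8 / 0.36
  = 199.47
Round up → n = 200 per group.

n = 200 per group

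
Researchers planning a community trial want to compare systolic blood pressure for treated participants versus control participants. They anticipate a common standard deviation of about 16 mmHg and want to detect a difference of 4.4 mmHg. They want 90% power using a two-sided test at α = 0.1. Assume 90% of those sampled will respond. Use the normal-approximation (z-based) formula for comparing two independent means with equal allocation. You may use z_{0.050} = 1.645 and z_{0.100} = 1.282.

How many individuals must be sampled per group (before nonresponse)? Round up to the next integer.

n = 252 per group

n = (z_{α/2} + z_β)² · (σ₁² + σ₂²) / δ²
  = (1.645 + 1.282)² · (2·16² = 512) / 4.4²
  = 8.5673 · 512 / 19.36
  = 226.57
Adjust for 90% response: 226.57 / 0.90 = 251.75.
Round up → n = 252 per group.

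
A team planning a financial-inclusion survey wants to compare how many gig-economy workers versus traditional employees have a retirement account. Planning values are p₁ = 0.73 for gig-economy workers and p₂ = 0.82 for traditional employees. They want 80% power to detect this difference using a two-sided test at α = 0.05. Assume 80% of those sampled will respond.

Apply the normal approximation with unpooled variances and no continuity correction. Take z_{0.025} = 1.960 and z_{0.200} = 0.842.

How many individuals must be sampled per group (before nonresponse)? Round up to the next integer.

n = 418 per group

n = (z_{α/2} + z_β)² · [p₁(1−p₁) + p₂(1−p₂)] / (p₁ − p₂)²
  = (1.960 + 0.842)² · (0.73·0.27 + 0.82·0.18) / (-0.09)²
  = (2.802)² · (0.1971 + 0.1476) / 0.0081
  = 7.8512 · 0.3447 / 0.0081
  = 334.11
Adjust for 80% response: 334.11 / 0.80 = 417.64.
Round up → n = 418 per group.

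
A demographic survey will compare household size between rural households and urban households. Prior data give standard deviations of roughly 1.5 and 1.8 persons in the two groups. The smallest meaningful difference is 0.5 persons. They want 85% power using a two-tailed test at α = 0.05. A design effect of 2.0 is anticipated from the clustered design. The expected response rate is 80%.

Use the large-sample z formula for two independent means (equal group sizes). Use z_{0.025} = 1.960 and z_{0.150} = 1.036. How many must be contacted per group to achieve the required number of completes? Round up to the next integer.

n = (z_{α/2} + z_β)² · (σ₁² + σ₂²) / δ²
  = (1.960 + 1.036)² · (1.5² + 1.8² = 5.49) / 0.5²
  = 8.9760 · 5.49 / 0.25
  = 197.11
Design effect: 2.0 × 197.11 = 394.23.
Adjust for 80% response: 394.23 / 0.80 = 492.78.
Round up → n = 493 per group.

n = 493 per group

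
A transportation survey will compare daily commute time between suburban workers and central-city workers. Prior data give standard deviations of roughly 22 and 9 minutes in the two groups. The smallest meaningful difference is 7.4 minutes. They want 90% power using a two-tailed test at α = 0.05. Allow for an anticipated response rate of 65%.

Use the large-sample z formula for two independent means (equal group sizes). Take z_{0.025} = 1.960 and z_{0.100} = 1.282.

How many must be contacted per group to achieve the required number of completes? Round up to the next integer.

n = (z_{α/2} + z_β)² · (σ₁² + σ₂²) / δ²
  = (1.960 + 1.282)² · (22² + 9² = 565) / 7.4²
  = 10.5106 · 565 / 54.76
  = 108.45
Adjust for 65% response: 108.45 / 0.65 = 166.84.
Round up → n = 167 per group.

n = 167 per group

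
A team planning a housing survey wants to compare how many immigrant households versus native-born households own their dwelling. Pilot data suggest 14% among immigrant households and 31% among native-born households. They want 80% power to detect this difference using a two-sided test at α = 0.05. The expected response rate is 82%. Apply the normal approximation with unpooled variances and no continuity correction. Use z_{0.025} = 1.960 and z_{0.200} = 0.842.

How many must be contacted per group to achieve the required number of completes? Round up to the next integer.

n = (z_{α/2} + z_β)² · [p₁(1−p₁) + p₂(1−p₂)] / (p₁ − p₂)²
  = (1.960 + 0.842)² · (0.14·0.86 + 0.31·0.69) / (-0.17)²
  = (2.802)² · (0.1204 + 0.2139) / 0.0289
  = 7.8512 · 0.3343 / 0.0289
  = 90.82
Adjust for 82% response: 90.82 / 0.82 = 110.75.
Round up → n = 111 per group.

n = 111 per group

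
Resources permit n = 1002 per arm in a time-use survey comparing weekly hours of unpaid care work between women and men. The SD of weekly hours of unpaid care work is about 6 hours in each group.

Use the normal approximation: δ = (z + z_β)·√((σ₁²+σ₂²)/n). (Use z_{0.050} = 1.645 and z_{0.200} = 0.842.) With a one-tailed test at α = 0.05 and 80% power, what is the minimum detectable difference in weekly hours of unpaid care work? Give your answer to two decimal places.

δ = (z_α + z_β) · √((σ₁²+σ₂²)/n)
  = (1.645 + 0.842) · √(72/1002)
  = 2.487 · √0.07186
  = 2.487 · 0.2681
  = 0.6667

Minimum detectable difference ≈ 0.67 hours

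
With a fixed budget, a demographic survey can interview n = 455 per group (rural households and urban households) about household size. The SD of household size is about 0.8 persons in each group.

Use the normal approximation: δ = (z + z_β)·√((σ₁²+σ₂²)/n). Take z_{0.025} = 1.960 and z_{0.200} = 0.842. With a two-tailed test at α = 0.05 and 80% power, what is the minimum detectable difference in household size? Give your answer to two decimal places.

Minimum detectable difference ≈ 0.15 persons

δ = (z_{α/2} + z_β) · √((σ₁²+σ₂²)/n)
  = (1.960 + 0.842) · √(1.28/455)
  = 2.802 · √0.00281
  = 2.802 · 0.0530
  = 0.1486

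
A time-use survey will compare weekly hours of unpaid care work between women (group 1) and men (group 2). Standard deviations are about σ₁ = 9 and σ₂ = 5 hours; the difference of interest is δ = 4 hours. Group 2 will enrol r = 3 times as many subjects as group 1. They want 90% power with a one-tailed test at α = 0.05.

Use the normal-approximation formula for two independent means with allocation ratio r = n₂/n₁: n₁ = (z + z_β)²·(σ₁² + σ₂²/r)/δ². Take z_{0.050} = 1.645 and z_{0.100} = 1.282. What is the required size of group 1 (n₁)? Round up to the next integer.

n₁ = 48

n₁ = (z_α + z_β)² · (σ₁² + σ₂²/r) / δ²
   = (1.645 + 1.282)² · (9² + 5²/3) / 4²
   = 8.5673 · (81 + 8.3333) / 16
   = 8.5673 · 89.3333 / 16
   = 47.83
Round up → n₁ = 48; n₂ = r·n₁ = 3 × 48 = 144.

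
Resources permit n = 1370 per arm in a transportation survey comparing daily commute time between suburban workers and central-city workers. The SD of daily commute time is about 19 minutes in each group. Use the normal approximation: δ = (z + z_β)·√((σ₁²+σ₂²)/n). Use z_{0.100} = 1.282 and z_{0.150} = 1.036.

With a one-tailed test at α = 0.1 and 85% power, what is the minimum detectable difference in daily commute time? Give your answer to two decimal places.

Minimum detectable difference ≈ 1.68 minutes

δ = (z_α + z_β) · √((σ₁²+σ₂²)/n)
  = (1.282 + 1.036) · √(722/1370)
  = 2.318 · √0.52701
  = 2.318 · 0.7260
  = 1.6828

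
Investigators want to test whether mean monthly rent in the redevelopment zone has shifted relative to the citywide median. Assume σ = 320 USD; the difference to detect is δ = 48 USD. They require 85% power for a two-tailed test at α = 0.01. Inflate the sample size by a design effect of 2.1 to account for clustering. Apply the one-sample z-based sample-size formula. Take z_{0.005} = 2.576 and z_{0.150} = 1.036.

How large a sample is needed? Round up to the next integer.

n = 1218

n = (z_{α/2} + z_β)² · σ² / δ²
  = (2.576 + 1.036)² · 320² / 48²
  = 13.0465 · 102400 / 2304
  = 579.85
Design effect: 2.1 × 579.85 = 1217.68.
Round up → n = 1218.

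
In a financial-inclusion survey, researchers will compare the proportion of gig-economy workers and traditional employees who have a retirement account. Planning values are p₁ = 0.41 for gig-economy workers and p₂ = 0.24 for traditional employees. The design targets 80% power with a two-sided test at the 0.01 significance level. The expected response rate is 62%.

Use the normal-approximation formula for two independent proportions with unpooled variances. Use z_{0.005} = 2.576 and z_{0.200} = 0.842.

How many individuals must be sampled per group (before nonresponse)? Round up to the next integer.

n = (z_{α/2} + z_β)² · [p₁(1−p₁) + p₂(1−p₂)] / (p₁ − p₂)²
  = (2.576 + 0.842)² · (0.41·0.59 + 0.24·0.76) / (0.17)²
  = (3.418)² · (0.2419 + 0.1824) / 0.0289
  = 11.6827 · 0.4243 / 0.0289
  = 171.52
Adjust for 62% response: 171.52 / 0.62 = 276.65.
Round up → n = 277 per group.

n = 277 per group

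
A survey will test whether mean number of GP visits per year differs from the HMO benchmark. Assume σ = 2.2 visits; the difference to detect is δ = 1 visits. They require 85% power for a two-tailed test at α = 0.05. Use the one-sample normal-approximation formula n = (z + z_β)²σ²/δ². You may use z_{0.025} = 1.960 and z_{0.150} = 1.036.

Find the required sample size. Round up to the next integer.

n = (z_{α/2} + z_β)² · σ² / δ²
  = (1.960 + 1.036)² · 2.2² / 1²
  = 8.9760 · 4.84 / 1
  = 43.44
Round up → n = 44.

n = 44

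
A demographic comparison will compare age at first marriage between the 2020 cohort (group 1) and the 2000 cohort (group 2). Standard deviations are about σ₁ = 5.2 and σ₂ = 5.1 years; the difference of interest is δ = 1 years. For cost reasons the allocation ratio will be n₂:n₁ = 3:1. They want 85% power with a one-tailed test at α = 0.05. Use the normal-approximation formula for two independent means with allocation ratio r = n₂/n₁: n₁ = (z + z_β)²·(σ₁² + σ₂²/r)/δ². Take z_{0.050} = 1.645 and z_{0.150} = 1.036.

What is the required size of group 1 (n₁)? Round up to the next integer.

n₁ = (z_α + z_β)² · (σ₁² + σ₂²/r) / δ²
   = (1.645 + 1.036)² · (5.2² + 5.1²/3) / 1²
   = 7.1878 · (27.04 + 8.67) / 1
   = 7.1878 · 35.71 / 1
   = 256.67
Round up → n₁ = 257; n₂ = r·n₁ = 3 × 257 = 771.

n₁ = 257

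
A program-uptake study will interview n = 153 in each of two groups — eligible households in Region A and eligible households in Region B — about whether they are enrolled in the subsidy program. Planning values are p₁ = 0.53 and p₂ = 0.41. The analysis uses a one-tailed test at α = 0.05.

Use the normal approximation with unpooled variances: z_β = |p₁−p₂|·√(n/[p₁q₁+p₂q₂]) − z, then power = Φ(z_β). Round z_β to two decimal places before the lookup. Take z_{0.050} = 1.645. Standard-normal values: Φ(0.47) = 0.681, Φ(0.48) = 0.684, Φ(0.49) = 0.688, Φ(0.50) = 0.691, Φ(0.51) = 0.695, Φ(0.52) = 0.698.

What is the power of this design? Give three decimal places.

z_β = |p₁−p₂|·√(n/[p₁q₁+p₂q₂]) − z_α
    = 0.12 · √(153/0.4910) − 1.645
    = 0.12 · 17.6524 − 1.645
    = 2.1183 − 1.645 = 0.4733 → 0.47
Power = Φ(0.47) = 0.681.

Power ≈ 0.681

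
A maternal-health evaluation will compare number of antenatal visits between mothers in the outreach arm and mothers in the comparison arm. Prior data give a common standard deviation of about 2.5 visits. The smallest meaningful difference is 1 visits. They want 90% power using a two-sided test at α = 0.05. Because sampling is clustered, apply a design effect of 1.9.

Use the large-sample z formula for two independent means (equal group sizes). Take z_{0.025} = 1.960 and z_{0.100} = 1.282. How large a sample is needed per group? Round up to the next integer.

n = (z_{α/2} + z_β)² · (σ₁² + σ₂²) / δ²
  = (1.960 + 1.282)² · (2·2.5² = 12.5) / 1²
  = 10.5106 · 12.5 / 1
  = 131.38
Design effect: 1.9 × 131.38 = 249.63.
Round up → n = 250 per group.

n = 250 per group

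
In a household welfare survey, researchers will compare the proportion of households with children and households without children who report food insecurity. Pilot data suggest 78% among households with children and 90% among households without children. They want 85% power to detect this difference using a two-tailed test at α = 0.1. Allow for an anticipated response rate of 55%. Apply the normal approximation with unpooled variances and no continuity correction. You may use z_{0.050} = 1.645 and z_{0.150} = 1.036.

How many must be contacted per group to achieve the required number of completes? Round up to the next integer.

n = (z_{α/2} + z_β)² · [p₁(1−p₁) + p₂(1−p₂)] / (p₁ − p₂)²
  = (1.645 + 1.036)² · (0.78·0.22 + 0.90·0.10) / (-0.12)²
  = (2.681)² · (0.1716 + 0.0900) / 0.0144
  = 7.1878 · 0.2616 / 0.0144
  = 130.58
Adjust for 55% response: 130.58 / 0.55 = 237.41.
Round up → n = 238 per group.

n = 238 per group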